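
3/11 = 0.27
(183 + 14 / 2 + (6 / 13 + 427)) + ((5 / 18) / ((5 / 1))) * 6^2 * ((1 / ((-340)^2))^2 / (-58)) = 3110763030879987 / 5037986720000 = 617.46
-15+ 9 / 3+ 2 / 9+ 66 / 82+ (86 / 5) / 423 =-947989 / 86715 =-10.93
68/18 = 34/9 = 3.78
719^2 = 516961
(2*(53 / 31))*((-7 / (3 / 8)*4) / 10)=-11872 / 465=-25.53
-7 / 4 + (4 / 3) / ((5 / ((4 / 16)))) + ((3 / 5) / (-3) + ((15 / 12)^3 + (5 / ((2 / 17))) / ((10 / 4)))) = 16387 / 960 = 17.07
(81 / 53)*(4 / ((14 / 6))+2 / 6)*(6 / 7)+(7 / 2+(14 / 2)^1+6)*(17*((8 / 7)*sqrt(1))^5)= 489534810 / 890771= 549.56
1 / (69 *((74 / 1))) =0.00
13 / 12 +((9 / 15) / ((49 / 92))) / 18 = 1123 / 980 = 1.15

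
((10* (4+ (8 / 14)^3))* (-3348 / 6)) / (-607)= 8012880 / 208201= 38.49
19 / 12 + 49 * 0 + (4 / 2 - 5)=-17 / 12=-1.42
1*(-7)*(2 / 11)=-14 / 11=-1.27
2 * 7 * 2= 28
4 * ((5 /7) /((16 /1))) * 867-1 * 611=-12773 /28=-456.18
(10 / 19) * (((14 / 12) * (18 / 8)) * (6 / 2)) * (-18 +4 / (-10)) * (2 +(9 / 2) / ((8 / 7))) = -7245 / 16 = -452.81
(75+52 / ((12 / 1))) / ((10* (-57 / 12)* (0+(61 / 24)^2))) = -91392 / 353495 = -0.26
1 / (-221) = -0.00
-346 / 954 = -0.36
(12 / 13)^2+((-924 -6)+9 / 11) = -928.33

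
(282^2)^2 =6324066576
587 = 587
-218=-218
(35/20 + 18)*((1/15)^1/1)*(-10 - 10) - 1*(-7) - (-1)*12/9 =-18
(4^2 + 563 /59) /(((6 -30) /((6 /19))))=-1507 /4484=-0.34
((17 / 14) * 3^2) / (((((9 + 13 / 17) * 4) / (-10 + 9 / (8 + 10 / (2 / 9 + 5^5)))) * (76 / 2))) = -5196582117 / 79518244288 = -0.07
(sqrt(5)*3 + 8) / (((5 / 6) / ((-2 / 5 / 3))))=-32 / 25 - 12*sqrt(5) / 25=-2.35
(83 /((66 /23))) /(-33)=-1909 /2178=-0.88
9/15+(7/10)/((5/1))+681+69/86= 733733/1075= 682.54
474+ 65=539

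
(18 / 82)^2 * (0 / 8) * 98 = 0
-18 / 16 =-9 / 8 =-1.12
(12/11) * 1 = 12/11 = 1.09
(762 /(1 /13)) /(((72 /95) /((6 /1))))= 156845 /2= 78422.50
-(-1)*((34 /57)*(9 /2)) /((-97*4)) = -51 /7372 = -0.01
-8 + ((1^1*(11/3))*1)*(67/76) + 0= -1087/228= -4.77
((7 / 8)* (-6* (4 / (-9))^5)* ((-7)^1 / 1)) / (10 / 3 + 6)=-448 / 6561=-0.07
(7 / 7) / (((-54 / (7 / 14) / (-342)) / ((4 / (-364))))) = -19 / 546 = -0.03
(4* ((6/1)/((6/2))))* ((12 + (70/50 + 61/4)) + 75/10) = 1446/5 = 289.20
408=408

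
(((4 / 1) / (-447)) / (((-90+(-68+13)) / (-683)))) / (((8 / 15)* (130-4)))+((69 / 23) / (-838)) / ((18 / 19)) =-502564 / 114061437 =-0.00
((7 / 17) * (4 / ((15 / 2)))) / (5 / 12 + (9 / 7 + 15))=1568 / 119255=0.01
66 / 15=22 / 5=4.40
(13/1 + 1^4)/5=14/5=2.80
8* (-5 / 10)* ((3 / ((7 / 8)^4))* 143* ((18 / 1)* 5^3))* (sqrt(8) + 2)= -31629312000* sqrt(2) / 2401 -31629312000 / 2401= -31803379.42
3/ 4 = 0.75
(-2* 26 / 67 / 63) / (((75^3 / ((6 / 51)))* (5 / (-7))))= 0.00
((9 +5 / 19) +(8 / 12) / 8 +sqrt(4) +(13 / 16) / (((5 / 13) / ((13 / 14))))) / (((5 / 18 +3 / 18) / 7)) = 2548767 / 12160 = 209.60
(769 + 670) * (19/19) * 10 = 14390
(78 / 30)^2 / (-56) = -169 / 1400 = -0.12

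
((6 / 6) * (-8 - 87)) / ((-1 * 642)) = 95 / 642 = 0.15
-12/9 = -4/3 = -1.33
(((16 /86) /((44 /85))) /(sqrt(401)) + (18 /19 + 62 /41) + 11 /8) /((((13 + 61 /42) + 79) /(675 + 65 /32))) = 1546881*sqrt(401) /238229288 + 2174459721 /78273920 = 27.91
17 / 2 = 8.50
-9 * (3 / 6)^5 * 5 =-45 / 32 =-1.41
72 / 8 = 9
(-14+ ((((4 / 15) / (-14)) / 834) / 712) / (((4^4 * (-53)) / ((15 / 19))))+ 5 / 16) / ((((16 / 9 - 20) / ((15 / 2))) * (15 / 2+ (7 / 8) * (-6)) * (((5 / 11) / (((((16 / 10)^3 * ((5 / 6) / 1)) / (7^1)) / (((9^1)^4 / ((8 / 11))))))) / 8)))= 0.00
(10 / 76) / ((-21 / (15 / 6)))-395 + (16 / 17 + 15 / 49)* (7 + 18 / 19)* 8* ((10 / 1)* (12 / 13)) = 832062865 / 2469012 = 337.00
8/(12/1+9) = 8/21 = 0.38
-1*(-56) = 56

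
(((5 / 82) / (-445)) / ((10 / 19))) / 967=-0.00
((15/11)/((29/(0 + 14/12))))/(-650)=-7/82940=-0.00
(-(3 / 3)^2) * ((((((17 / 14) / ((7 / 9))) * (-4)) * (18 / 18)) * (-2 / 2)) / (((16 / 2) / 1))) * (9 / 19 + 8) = -3519 / 532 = -6.61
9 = 9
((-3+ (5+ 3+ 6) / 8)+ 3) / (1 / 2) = 7 / 2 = 3.50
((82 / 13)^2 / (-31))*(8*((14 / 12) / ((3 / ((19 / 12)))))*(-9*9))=2682876 / 5239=512.10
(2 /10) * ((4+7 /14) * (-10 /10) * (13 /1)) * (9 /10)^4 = -767637 /100000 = -7.68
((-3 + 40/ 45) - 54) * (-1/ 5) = 101/ 9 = 11.22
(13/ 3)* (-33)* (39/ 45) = -1859/ 15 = -123.93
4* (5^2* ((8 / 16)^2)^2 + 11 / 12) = 119 / 12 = 9.92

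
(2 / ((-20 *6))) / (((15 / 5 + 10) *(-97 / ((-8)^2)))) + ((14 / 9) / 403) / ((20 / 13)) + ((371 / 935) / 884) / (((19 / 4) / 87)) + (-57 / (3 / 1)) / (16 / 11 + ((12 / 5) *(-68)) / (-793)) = -567481425577457 / 49640512562784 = -11.43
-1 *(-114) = 114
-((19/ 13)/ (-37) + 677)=-325618/ 481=-676.96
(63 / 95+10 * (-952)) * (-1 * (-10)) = -1808674 / 19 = -95193.37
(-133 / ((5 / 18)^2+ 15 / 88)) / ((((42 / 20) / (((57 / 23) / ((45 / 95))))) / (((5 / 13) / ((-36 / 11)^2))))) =-45646645 / 949923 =-48.05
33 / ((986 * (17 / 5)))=165 / 16762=0.01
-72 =-72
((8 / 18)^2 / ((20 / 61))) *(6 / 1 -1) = 244 / 81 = 3.01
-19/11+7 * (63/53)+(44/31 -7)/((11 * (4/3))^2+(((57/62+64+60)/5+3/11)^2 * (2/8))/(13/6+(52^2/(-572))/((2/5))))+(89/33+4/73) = 8810345820515413/945605786552229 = 9.32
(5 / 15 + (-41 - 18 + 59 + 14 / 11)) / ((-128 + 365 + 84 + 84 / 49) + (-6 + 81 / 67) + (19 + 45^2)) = 24857 / 36555486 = 0.00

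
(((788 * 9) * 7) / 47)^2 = 2464526736 / 2209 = 1115675.30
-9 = -9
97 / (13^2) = 97 / 169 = 0.57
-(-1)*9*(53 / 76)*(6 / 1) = 1431 / 38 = 37.66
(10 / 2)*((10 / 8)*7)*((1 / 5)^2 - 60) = -10493 / 4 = -2623.25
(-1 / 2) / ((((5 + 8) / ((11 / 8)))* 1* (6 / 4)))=-11 / 312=-0.04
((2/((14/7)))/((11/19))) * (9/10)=1.55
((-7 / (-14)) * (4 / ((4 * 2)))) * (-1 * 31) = -31 / 4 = -7.75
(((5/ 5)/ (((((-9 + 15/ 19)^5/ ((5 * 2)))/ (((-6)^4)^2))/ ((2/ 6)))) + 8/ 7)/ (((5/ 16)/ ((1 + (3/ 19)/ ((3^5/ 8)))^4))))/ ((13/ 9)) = -336.80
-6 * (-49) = 294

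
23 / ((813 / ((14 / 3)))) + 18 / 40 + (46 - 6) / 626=9861983 / 15268140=0.65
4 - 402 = -398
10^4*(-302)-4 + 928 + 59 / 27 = -81514993 / 27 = -3019073.81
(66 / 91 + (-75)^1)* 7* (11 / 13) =-74349 / 169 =-439.93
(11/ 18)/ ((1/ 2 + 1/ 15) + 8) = 55/ 771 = 0.07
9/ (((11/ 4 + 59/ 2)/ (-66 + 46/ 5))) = -15.85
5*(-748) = -3740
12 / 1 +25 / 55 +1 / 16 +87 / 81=64585 / 4752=13.59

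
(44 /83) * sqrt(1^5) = 44 /83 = 0.53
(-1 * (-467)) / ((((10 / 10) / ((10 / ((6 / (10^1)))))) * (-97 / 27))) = -210150 / 97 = -2166.49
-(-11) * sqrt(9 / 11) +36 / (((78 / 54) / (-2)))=-648 / 13 +3 * sqrt(11)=-39.90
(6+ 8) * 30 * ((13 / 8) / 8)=1365 / 16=85.31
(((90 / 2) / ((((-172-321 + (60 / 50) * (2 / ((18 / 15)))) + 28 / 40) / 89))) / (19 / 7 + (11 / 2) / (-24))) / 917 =-384480 / 107262931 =-0.00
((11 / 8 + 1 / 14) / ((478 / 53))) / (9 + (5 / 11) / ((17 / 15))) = 267597 / 15686048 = 0.02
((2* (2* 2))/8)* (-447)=-447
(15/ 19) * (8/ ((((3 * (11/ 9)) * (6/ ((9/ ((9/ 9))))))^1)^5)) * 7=6200145/ 12239876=0.51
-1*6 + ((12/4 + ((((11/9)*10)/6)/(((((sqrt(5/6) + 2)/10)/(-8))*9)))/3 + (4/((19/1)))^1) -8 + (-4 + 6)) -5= -81266/4617 + 4400*sqrt(30)/13851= -15.86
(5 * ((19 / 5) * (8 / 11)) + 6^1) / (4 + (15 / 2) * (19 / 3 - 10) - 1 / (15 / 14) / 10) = -32700 / 38929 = -0.84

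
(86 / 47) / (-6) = -43 / 141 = -0.30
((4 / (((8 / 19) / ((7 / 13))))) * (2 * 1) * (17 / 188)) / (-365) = -2261 / 892060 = -0.00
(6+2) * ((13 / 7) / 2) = 52 / 7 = 7.43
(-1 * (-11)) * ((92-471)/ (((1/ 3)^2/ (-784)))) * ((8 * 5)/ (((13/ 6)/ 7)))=49419659520/ 13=3801512270.77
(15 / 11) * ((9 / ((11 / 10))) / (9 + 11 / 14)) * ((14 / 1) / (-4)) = -66150 / 16577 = -3.99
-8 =-8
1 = 1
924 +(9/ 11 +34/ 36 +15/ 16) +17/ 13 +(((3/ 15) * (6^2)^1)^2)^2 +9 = 46645943297/ 12870000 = 3624.39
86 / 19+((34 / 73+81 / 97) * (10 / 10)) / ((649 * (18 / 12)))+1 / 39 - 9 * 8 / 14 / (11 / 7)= 1.28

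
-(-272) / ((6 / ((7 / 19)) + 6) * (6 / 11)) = 2618 / 117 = 22.38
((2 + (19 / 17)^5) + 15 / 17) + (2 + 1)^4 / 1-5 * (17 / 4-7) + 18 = 666630019 / 5679428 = 117.38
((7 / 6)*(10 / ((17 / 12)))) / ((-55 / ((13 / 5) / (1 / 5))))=-364 / 187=-1.95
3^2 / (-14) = -9 / 14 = -0.64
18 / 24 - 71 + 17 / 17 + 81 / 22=-2885 / 44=-65.57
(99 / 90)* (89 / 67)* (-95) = -18601 / 134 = -138.81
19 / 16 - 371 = -5917 / 16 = -369.81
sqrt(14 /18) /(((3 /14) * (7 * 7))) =2 * sqrt(7) /63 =0.08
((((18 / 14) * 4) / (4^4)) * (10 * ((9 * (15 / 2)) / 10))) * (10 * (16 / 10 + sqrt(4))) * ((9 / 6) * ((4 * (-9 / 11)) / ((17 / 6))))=-885735 / 10472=-84.58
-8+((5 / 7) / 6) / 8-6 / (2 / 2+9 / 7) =-3565 / 336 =-10.61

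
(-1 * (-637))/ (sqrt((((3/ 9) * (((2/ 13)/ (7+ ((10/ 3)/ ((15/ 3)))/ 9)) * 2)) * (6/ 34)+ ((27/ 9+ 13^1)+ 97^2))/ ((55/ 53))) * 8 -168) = 31056110085/ 160493021552+ 637 * sqrt(48952098913755895)/ 160493021552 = 1.07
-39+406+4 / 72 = 6607 / 18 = 367.06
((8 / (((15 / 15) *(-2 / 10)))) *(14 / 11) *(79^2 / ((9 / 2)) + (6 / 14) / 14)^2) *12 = -1175111556.51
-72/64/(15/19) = -57/40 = -1.42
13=13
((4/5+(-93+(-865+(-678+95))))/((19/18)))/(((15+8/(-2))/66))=-831708/95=-8754.82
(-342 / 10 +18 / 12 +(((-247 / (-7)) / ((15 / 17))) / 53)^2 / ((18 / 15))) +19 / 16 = -9227757139 / 297304560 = -31.04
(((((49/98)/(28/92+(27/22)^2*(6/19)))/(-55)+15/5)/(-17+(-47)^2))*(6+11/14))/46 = 11708731/58221304288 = 0.00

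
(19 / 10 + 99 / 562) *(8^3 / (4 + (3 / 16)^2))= 263.43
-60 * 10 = -600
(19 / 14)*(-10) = -95 / 7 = -13.57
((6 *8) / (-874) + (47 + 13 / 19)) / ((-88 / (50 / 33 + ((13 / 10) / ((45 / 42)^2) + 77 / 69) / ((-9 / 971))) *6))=21.75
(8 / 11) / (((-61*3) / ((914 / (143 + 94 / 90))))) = -54840 / 2174711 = -0.03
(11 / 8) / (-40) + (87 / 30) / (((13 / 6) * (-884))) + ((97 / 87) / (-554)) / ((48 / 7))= -480989437 / 13293393984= -0.04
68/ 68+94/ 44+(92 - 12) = 1829/ 22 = 83.14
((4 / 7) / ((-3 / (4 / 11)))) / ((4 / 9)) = -12 / 77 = -0.16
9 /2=4.50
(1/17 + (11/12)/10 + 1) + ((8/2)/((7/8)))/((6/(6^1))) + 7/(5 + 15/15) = 98369/14280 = 6.89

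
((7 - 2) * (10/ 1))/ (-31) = -50/ 31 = -1.61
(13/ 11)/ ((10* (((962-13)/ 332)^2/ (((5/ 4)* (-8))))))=-110224/ 762047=-0.14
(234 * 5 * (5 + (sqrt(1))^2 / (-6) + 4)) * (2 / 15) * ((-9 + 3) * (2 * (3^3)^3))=-325478088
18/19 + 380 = 7238/19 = 380.95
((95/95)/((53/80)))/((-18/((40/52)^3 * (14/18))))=-280000/9431721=-0.03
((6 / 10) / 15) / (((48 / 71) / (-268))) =-4757 / 300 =-15.86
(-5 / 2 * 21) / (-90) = 7 / 12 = 0.58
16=16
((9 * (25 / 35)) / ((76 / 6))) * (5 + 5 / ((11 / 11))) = 675 / 133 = 5.08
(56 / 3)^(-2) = 9 / 3136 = 0.00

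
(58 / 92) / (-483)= -29 / 22218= -0.00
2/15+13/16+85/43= 30161/10320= 2.92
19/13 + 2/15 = 311/195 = 1.59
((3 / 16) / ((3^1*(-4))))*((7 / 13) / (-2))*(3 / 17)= 21 / 28288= 0.00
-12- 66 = -78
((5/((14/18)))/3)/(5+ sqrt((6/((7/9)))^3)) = -3675/148889+ 2430 * sqrt(42)/148889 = 0.08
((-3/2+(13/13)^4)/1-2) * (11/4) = -55/8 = -6.88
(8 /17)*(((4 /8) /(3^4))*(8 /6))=16 /4131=0.00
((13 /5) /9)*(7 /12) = 91 /540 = 0.17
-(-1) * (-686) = -686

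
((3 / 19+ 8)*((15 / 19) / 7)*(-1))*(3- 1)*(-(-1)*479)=-881.42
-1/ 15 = -0.07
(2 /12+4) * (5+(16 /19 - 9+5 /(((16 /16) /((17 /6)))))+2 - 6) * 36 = 19975 /19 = 1051.32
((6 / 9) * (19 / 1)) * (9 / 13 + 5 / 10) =589 / 39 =15.10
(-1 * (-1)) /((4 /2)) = 0.50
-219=-219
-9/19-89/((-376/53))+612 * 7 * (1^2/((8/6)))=23039911/7144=3225.07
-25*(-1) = 25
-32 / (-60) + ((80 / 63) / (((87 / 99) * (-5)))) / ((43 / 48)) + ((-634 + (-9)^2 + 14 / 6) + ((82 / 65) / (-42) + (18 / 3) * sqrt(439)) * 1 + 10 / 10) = -935310296 / 1702155 + 6 * sqrt(439) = -423.77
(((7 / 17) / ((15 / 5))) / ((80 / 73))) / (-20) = -511 / 81600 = -0.01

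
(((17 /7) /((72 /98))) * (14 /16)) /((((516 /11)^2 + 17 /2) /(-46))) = -331177 /5498424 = -0.06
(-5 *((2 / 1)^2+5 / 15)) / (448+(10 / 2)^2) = -65 / 1419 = -0.05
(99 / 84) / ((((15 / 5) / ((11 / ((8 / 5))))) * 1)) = 605 / 224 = 2.70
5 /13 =0.38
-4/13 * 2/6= -4/39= -0.10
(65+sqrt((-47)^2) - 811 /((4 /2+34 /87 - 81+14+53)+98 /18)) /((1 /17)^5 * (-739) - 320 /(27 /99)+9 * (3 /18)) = -3338472847818 /16062677572609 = -0.21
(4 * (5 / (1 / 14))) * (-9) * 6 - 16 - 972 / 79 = -1196716 / 79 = -15148.30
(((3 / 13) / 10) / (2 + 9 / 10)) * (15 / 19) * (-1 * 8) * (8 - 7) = -360 / 7163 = -0.05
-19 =-19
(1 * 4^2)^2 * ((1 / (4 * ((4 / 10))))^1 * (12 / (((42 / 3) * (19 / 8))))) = 7680 / 133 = 57.74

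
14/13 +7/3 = 133/39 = 3.41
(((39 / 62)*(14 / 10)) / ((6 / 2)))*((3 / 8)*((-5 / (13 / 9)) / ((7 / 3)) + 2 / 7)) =-327 / 2480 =-0.13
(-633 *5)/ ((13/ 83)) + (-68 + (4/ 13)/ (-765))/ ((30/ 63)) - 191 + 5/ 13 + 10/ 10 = -26188148/ 1275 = -20539.72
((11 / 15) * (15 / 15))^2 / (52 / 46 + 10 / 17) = 47311 / 151200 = 0.31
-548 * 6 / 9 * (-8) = 8768 / 3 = 2922.67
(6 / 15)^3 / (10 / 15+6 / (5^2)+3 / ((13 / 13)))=24 / 1465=0.02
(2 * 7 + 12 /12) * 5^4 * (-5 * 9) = -421875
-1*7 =-7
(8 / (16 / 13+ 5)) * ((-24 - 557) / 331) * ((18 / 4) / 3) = -30212 / 8937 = -3.38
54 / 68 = 27 / 34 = 0.79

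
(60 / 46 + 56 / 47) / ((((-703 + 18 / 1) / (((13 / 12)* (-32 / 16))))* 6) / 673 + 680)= 621179 / 169944010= 0.00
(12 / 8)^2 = 9 / 4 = 2.25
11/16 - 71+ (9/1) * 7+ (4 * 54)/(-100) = -3789/400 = -9.47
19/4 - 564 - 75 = -2537/4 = -634.25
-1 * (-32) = 32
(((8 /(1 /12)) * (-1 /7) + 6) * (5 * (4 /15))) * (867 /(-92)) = 15606 /161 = 96.93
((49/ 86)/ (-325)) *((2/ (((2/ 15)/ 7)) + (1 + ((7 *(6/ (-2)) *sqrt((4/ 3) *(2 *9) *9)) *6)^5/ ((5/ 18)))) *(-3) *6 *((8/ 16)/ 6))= 7791/ 27950 - 5880866582431217664 *sqrt(6)/ 69875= -206155597457482.81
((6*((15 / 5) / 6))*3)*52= 468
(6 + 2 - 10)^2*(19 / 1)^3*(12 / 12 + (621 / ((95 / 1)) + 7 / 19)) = 1084444 / 5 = 216888.80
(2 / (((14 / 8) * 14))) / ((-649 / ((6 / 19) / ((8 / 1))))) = -3 / 604219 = -0.00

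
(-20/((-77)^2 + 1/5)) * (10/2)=-250/14823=-0.02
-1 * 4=-4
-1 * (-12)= 12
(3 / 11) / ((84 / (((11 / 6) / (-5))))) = -1 / 840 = -0.00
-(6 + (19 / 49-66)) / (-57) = -2921 / 2793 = -1.05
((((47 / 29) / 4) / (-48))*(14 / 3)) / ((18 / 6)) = -329 / 25056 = -0.01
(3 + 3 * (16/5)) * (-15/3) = -63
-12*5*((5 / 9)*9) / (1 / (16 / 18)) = -800 / 3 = -266.67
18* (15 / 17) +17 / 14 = 4069 / 238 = 17.10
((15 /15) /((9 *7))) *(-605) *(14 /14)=-605 /63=-9.60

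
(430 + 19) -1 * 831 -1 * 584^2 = -341438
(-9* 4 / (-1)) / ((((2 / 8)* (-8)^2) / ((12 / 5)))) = 27 / 5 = 5.40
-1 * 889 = -889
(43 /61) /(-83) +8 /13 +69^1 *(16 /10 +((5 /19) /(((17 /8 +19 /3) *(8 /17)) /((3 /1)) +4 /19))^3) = 3270801887038743792 /29373273426163355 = 111.35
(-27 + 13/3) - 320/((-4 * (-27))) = -692/27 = -25.63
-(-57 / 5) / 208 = 57 / 1040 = 0.05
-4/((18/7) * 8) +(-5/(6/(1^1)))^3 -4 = -1031/216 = -4.77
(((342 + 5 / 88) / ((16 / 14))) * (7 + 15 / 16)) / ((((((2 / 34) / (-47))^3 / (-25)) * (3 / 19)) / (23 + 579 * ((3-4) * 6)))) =-22374925171098613336475 / 33792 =-662136753406090593.53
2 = 2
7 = 7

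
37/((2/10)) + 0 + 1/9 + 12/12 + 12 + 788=8875/9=986.11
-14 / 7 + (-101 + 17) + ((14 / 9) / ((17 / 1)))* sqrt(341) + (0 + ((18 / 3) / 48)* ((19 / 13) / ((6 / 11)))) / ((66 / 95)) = -320179 / 3744 + 14* sqrt(341) / 153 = -83.83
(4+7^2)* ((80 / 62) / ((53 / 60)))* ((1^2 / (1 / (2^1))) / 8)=600 / 31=19.35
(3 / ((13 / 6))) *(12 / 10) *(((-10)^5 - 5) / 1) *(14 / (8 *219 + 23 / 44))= -1330626528 / 1002443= -1327.38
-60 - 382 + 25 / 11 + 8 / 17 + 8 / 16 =-164095 / 374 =-438.76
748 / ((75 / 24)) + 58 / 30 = 18097 / 75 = 241.29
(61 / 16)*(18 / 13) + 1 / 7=3947 / 728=5.42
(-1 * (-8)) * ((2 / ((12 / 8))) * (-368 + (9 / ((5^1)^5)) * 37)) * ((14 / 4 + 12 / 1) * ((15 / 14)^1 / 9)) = -285117416 / 39375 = -7241.08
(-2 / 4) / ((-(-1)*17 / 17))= -1 / 2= -0.50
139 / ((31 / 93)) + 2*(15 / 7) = 421.29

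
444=444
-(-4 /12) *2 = 2 /3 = 0.67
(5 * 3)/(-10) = -3/2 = -1.50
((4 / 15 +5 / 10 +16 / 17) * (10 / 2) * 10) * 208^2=188414720 / 51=3694406.27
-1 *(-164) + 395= 559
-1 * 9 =-9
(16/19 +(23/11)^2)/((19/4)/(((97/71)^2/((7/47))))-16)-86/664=-9771229921011/21090483224492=-0.46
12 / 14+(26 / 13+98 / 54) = 883 / 189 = 4.67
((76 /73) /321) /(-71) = -76 /1663743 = -0.00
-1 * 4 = -4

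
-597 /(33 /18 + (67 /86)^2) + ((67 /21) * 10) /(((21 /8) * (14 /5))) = -819705868 /3411135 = -240.30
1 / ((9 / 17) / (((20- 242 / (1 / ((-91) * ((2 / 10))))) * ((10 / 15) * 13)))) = 1086436 / 15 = 72429.07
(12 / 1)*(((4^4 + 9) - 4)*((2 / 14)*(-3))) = -1342.29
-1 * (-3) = 3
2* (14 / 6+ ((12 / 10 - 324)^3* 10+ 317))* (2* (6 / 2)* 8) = -807256234048 / 25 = -32290249361.92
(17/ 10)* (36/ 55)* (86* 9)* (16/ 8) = 473688/ 275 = 1722.50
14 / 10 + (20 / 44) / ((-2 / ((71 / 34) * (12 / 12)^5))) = 3461 / 3740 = 0.93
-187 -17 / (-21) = -3910 / 21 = -186.19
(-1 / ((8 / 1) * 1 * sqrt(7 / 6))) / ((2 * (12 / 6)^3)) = -sqrt(42) / 896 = -0.01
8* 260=2080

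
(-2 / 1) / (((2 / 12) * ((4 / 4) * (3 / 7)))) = -28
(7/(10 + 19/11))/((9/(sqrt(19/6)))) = 77 * sqrt(114)/6966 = 0.12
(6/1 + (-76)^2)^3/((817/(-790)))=-152707846696720/817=-186912909053.51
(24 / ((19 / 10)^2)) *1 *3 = 7200 / 361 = 19.94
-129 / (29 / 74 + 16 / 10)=-47730 / 737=-64.76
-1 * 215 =-215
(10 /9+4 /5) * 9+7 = 121 /5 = 24.20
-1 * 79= -79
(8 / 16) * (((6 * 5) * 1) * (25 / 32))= 375 / 32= 11.72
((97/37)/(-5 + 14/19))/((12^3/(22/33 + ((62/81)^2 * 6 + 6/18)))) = -18199625/11326070592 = -0.00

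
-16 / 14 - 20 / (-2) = 8.86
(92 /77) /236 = 23 /4543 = 0.01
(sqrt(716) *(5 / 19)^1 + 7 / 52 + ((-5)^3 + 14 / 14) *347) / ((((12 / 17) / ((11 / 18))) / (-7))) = 2928820741 / 11232-6545 *sqrt(179) / 2052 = 260714.16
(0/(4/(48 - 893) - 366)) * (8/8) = 0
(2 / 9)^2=4 / 81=0.05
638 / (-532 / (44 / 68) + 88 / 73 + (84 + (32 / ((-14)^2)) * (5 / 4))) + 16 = 15.13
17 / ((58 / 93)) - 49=-1261 / 58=-21.74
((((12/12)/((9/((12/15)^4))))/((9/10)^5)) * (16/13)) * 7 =4587520/6908733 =0.66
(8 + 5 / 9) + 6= 131 / 9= 14.56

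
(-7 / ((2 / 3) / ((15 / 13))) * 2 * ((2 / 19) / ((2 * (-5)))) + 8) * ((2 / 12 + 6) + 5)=136613 / 1482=92.18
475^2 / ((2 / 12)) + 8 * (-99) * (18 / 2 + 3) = 1344246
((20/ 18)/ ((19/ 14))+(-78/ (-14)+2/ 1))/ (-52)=-10043/ 62244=-0.16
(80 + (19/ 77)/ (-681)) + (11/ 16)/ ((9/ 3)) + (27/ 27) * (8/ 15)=80.76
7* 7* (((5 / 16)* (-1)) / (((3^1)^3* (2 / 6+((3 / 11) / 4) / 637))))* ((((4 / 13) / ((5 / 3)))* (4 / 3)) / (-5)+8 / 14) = -124509 / 140185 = -0.89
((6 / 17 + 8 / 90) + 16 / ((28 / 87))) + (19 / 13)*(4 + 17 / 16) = 64107233 / 1113840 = 57.56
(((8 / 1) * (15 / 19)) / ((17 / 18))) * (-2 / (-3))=1440 / 323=4.46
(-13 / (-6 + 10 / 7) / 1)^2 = 8281 / 1024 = 8.09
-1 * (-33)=33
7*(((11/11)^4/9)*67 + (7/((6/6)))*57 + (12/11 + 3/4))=1131767/396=2858.00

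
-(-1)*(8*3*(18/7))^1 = 432/7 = 61.71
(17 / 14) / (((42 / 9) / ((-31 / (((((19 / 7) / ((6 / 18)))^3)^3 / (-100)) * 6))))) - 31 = -393790630383632509 / 12702923910768114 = -31.00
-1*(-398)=398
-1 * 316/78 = -4.05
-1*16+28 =12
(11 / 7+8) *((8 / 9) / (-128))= -67 / 1008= -0.07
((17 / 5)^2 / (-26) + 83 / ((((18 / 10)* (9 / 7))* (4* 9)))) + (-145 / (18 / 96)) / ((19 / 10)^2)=-73100082557 / 342119700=-213.67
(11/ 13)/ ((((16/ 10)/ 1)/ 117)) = 495/ 8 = 61.88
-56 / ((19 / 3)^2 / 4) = -2016 / 361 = -5.58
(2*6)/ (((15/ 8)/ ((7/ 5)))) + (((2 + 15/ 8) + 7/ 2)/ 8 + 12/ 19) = 319609/ 30400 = 10.51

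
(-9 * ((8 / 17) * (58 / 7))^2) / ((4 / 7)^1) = -484416 / 2023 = -239.45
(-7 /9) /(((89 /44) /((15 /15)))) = -308 /801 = -0.38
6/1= 6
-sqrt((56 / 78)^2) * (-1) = 28 / 39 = 0.72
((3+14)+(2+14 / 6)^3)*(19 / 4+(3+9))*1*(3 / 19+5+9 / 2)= 8163548 / 513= 15913.35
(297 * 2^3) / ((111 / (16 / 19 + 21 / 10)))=221364 / 3515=62.98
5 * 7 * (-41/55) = -287/11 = -26.09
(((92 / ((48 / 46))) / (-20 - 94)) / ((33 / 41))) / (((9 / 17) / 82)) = -15117233 / 101574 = -148.83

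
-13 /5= -2.60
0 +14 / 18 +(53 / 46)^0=16 / 9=1.78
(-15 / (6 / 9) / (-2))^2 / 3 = 675 / 16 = 42.19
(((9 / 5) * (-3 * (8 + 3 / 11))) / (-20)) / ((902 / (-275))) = -2457 / 3608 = -0.68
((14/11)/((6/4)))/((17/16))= 448/561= 0.80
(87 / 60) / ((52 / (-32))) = -58 / 65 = -0.89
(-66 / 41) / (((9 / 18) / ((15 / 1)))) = -1980 / 41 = -48.29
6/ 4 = 1.50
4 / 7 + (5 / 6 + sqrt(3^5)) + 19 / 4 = 517 / 84 + 9 * sqrt(3) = 21.74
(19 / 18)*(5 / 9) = 95 / 162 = 0.59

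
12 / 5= 2.40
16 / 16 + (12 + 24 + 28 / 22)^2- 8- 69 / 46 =334143 / 242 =1380.76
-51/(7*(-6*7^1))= 17/98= 0.17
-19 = -19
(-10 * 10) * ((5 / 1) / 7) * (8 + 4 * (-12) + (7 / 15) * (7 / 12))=178775 / 63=2837.70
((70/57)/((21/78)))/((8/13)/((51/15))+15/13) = 11492/3363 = 3.42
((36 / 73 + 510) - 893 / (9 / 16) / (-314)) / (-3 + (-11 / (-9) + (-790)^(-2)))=-4741231531000 / 16349265493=-290.00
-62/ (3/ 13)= -806/ 3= -268.67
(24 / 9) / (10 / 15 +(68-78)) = -2 / 7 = -0.29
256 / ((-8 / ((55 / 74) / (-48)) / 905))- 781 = -36916 / 111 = -332.58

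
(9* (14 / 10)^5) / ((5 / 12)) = 1815156 / 15625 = 116.17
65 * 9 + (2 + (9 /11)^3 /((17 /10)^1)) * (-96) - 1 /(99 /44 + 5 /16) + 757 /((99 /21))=522.26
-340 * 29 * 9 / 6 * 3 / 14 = -22185 / 7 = -3169.29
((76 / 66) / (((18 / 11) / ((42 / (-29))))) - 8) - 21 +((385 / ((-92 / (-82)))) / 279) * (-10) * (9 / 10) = -15292595 / 372186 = -41.09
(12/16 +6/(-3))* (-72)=90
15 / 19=0.79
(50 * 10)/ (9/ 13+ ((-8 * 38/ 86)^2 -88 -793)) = -3004625/ 5214901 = -0.58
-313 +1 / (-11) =-3444 / 11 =-313.09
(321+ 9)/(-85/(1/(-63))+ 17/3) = 45/731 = 0.06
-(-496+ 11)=485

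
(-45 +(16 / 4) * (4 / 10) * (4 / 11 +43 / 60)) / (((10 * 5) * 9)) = -35699 / 371250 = -0.10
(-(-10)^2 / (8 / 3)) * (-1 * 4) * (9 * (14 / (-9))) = -2100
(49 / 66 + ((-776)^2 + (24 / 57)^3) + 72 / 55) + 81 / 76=602179.19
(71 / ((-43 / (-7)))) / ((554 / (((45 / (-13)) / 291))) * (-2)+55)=7455 / 60114559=0.00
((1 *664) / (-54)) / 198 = -166 / 2673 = -0.06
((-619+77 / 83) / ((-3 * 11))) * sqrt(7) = 17100 * sqrt(7) / 913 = 49.55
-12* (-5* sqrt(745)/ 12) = 5* sqrt(745) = 136.47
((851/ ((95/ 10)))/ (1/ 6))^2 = 104284944/ 361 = 288877.96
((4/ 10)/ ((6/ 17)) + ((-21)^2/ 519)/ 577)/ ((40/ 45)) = 2548743/ 1996420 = 1.28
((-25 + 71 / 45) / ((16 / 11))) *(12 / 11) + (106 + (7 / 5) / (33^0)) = 539 / 6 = 89.83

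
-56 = -56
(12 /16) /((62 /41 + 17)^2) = 1681 /768108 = 0.00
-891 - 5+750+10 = -136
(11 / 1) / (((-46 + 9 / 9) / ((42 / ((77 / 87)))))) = -58 / 5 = -11.60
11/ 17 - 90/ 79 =-661/ 1343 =-0.49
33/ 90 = 11/ 30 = 0.37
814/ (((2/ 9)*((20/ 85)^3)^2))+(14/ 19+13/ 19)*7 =1679903163837/ 77824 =21585926.76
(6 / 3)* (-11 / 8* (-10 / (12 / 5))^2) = -6875 / 144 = -47.74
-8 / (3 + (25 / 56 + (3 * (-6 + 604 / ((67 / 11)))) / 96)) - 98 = -4735514 / 47709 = -99.26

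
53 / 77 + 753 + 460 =93454 / 77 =1213.69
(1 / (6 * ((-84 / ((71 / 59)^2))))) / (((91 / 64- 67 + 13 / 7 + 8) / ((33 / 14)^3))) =6709571 / 9935132543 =0.00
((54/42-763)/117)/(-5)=5332/4095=1.30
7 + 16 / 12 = 25 / 3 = 8.33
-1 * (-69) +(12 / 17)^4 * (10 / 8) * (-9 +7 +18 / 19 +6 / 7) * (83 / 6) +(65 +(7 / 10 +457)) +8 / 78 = 2560191550879 / 4332234270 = 590.96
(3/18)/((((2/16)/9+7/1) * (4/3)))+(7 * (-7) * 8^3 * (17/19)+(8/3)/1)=-646064167/28785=-22444.47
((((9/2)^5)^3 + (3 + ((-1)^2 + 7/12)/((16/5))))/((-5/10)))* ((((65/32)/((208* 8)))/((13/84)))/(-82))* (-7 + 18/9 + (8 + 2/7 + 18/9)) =114269578376087315/17884512256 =6389303.59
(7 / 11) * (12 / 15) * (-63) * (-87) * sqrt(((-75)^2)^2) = 172651500 / 11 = 15695590.91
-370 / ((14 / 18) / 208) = -692640 / 7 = -98948.57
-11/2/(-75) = 11/150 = 0.07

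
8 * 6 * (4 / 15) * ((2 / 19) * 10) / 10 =128 / 95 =1.35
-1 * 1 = -1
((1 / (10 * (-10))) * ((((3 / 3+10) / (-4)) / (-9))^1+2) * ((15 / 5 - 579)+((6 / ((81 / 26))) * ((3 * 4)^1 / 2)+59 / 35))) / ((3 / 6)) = 14713327 / 567000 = 25.95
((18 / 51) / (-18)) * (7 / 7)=-1 / 51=-0.02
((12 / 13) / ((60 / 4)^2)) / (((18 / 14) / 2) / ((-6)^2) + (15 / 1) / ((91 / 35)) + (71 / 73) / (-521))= 8519392 / 12013600575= 0.00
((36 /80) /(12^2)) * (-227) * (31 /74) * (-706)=2484061 /11840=209.80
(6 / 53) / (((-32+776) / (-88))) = -22 / 1643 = -0.01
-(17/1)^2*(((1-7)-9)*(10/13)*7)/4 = 151725/26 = 5835.58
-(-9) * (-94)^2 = 79524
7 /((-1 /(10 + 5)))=-105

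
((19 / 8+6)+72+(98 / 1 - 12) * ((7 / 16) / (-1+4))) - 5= 87.92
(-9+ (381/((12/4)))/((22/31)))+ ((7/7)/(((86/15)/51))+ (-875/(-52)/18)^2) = 74476357841/414393408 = 179.72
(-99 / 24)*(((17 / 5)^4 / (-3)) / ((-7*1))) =-26.25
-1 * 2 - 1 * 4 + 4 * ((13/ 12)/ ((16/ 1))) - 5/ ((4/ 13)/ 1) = -21.98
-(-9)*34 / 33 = 102 / 11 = 9.27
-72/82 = -36/41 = -0.88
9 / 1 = 9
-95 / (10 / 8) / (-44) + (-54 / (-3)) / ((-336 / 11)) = 701 / 616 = 1.14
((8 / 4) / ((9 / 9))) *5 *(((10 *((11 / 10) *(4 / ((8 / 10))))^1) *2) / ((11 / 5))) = 500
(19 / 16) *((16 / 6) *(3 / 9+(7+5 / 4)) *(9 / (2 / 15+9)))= 29355 / 1096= 26.78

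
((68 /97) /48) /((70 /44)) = 187 /20370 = 0.01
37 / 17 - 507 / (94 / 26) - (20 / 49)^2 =-265169108 / 1918399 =-138.22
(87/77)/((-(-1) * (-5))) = -87/385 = -0.23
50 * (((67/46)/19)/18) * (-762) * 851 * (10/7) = -78708250/399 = -197263.78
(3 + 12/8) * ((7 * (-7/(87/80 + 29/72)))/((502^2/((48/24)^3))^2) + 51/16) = 1954822319053227/136283910370336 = 14.34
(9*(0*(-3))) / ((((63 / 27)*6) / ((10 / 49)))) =0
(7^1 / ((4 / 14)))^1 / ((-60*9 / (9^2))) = -147 / 40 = -3.68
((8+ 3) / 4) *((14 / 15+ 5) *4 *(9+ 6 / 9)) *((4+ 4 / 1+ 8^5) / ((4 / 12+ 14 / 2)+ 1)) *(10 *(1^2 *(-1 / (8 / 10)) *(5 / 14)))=-232635854 / 21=-11077897.81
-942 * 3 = -2826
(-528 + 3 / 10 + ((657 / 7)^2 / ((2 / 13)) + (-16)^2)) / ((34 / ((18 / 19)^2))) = 2261848212 / 1503565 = 1504.32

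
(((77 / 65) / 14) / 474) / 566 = 11 / 34876920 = 0.00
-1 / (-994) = 1 / 994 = 0.00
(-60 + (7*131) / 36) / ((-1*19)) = 1243 / 684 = 1.82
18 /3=6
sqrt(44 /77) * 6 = 12 * sqrt(7) /7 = 4.54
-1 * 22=-22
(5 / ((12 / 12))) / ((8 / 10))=25 / 4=6.25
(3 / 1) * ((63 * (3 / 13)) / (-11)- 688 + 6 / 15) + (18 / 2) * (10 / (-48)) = -11832621 / 5720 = -2068.64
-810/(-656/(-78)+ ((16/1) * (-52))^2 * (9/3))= -15795/40495268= -0.00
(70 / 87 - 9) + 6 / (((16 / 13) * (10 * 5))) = -8.10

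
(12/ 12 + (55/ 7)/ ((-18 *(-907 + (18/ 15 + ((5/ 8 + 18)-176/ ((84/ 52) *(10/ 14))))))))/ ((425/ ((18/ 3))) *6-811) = -524233/ 202269018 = -0.00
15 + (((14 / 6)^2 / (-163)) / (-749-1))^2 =18158250939901 / 1210550062500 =15.00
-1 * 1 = -1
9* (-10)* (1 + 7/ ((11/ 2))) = -2250/ 11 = -204.55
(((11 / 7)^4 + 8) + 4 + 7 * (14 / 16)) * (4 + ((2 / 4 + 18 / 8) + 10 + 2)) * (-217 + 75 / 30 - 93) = -139660.02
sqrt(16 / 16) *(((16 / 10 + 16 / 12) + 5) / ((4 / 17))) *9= 6069 / 20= 303.45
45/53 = 0.85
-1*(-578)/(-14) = -41.29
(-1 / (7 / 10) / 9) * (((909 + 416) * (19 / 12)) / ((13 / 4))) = -251750 / 2457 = -102.46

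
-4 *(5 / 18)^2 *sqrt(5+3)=-50 *sqrt(2) / 81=-0.87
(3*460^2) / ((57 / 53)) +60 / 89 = 998118340 / 1691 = 590253.31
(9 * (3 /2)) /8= 27 /16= 1.69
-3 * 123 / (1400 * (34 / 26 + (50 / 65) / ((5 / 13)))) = -4797 / 60200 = -0.08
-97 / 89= -1.09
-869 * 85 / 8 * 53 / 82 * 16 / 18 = -3914845 / 738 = -5304.67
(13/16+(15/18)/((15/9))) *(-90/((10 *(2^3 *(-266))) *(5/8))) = 27/3040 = 0.01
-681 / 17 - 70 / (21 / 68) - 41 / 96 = -145331 / 544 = -267.15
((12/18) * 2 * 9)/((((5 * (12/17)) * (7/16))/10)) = 544/7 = 77.71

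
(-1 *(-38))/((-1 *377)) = -0.10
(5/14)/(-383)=-5/5362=-0.00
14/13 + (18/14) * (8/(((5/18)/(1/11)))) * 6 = 106478/5005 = 21.27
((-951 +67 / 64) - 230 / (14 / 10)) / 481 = -499179 / 215488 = -2.32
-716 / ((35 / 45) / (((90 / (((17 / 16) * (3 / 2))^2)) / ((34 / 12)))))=-395919360 / 34391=-11512.30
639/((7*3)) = 213/7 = 30.43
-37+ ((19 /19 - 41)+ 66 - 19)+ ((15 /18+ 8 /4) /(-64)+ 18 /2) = -8081 /384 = -21.04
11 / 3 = 3.67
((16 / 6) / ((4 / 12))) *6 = 48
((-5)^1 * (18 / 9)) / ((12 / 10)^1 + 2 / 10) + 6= -8 / 7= -1.14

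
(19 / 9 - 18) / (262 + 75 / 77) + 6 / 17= 906259 / 3098097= 0.29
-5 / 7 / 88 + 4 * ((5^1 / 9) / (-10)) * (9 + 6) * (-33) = 67755 / 616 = 109.99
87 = 87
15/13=1.15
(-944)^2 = 891136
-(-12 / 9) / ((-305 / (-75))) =20 / 61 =0.33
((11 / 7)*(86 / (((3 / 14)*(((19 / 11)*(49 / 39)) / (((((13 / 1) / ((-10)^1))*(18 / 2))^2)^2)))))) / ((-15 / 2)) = -4224928566573 / 5818750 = -726088.69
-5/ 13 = -0.38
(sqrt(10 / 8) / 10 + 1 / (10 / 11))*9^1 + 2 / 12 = 9*sqrt(5) / 20 + 151 / 15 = 11.07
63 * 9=567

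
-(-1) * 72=72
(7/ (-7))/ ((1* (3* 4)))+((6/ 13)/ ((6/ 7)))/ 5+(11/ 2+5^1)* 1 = 10.52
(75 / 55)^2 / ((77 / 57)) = 12825 / 9317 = 1.38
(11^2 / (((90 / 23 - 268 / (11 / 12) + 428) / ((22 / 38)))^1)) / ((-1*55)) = -30613 / 3354070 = -0.01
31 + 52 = 83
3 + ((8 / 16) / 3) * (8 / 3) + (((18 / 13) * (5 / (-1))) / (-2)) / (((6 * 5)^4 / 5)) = 161201 / 46800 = 3.44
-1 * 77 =-77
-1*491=-491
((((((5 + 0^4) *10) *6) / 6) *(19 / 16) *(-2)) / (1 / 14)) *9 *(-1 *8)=119700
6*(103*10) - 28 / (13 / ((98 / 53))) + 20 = 4269056 / 689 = 6196.02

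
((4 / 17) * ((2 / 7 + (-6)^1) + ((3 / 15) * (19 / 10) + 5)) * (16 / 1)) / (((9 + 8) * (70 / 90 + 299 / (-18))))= 22464 / 4804625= 0.00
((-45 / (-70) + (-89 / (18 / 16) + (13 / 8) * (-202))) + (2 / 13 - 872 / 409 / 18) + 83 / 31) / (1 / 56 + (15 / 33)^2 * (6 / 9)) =-4060985773174 / 1564043403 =-2596.47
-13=-13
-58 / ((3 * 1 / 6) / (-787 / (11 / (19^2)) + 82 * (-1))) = 33061044 / 11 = 3005549.45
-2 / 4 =-1 / 2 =-0.50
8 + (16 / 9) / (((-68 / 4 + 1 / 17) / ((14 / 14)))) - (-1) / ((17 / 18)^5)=2122107119 / 230016834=9.23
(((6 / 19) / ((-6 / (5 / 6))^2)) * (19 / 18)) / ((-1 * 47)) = -25 / 182736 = -0.00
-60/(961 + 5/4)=-80/1283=-0.06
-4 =-4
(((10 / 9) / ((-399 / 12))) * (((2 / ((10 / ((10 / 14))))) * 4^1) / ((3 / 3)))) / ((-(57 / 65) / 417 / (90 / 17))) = 14456000 / 300713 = 48.07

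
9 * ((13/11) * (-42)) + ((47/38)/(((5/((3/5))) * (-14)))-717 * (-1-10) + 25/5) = 1089241849/146300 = 7445.26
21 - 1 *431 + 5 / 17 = -6965 / 17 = -409.71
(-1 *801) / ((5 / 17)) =-13617 / 5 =-2723.40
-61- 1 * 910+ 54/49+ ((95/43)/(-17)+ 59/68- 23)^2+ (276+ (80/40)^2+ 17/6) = -240622774661/1256817072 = -191.45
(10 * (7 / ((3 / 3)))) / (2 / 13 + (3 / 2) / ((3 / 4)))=65 / 2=32.50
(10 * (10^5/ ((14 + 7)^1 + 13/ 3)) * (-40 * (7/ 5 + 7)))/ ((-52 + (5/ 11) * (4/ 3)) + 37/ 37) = 8316000000/ 31597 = 263189.54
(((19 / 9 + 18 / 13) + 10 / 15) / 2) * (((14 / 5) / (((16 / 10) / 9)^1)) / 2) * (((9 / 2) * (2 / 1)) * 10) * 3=460215 / 104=4425.14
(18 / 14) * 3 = 27 / 7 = 3.86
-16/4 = -4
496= 496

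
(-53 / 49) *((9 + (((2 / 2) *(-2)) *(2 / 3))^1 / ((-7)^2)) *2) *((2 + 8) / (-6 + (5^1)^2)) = -1398140 / 136857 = -10.22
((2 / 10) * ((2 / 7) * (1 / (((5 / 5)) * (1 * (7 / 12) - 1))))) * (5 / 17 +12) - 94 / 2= -144841 / 2975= -48.69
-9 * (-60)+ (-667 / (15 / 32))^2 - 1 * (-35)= 455695711 / 225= 2025314.27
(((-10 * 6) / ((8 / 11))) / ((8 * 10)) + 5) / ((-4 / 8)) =-127 / 16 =-7.94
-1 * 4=-4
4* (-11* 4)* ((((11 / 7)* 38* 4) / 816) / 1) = -18392 / 357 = -51.52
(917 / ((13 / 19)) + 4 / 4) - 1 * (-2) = 17462 / 13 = 1343.23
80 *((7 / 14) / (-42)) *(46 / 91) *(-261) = 125.65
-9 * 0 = 0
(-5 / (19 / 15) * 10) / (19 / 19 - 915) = 375 / 8683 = 0.04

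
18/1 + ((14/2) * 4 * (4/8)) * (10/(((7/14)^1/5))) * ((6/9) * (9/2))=4218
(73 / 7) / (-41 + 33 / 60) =-1460 / 5663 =-0.26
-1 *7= -7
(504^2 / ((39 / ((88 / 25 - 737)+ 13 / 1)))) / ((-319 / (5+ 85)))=27452017152 / 20735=1323945.85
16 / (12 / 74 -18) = -148 / 165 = -0.90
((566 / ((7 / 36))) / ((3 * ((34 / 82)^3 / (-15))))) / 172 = -1755417870 / 1478813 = -1187.05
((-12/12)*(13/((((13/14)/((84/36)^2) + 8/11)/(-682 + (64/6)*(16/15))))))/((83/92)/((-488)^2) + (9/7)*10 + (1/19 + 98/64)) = 8626402532348496896/12829184250472125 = 672.40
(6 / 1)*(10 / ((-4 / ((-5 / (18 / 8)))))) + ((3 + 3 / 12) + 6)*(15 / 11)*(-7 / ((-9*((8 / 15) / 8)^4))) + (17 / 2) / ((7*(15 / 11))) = 2294736239 / 4620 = 496696.16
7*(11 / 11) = 7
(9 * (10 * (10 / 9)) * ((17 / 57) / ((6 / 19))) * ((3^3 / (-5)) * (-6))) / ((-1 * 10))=-306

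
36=36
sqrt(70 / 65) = sqrt(182) / 13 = 1.04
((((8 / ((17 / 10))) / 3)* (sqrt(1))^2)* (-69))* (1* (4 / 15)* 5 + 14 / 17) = -202400 / 867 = -233.45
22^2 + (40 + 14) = 538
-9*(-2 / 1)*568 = 10224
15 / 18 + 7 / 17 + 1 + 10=1249 / 102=12.25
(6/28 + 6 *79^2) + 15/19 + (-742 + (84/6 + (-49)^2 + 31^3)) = 18330327/266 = 68911.00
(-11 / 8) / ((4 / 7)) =-77 / 32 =-2.41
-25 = -25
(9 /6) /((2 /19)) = 57 /4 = 14.25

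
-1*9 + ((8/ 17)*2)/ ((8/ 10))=-7.82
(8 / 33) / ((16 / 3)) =1 / 22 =0.05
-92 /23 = -4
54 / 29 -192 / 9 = -1694 / 87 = -19.47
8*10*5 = 400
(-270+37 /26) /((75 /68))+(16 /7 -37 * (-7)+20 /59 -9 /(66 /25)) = 130277033 /8858850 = 14.71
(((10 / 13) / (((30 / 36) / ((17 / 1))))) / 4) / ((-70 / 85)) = -867 / 182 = -4.76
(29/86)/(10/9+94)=261/73616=0.00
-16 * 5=-80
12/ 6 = 2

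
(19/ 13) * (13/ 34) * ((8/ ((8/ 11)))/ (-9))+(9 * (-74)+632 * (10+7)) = 3083659/ 306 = 10077.32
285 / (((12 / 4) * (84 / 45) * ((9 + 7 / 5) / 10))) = 35625 / 728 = 48.94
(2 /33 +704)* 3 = 23234 /11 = 2112.18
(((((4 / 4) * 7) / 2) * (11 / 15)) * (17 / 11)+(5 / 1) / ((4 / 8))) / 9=419 / 270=1.55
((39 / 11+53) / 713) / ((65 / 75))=9330 / 101959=0.09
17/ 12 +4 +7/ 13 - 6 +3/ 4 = 55/ 78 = 0.71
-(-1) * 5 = 5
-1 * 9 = -9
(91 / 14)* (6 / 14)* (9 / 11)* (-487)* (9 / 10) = -1538433 / 1540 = -998.98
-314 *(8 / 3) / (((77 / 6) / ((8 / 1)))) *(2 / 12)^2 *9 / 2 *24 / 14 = -60288 / 539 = -111.85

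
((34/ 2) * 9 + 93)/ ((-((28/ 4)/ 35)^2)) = -6150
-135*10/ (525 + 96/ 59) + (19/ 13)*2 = 48416/ 134641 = 0.36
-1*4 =-4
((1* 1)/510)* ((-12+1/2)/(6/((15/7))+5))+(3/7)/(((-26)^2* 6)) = -4033/1447992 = -0.00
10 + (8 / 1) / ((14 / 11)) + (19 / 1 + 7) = 296 / 7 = 42.29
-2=-2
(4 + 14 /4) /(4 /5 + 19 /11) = 825 /278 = 2.97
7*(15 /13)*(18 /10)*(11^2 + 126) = 3591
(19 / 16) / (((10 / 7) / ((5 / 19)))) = 7 / 32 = 0.22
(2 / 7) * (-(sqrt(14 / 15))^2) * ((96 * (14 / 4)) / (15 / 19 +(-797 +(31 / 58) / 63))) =31102848 / 276385615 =0.11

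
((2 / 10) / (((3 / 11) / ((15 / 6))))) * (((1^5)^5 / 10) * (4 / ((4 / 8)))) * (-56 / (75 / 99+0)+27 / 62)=-417637 / 3875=-107.78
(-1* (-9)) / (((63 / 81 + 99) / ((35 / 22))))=2835 / 19756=0.14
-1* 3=-3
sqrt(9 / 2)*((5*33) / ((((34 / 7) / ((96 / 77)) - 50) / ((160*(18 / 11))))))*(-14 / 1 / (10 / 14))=60963840*sqrt(2) / 2213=38958.83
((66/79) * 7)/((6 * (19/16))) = 1232/1501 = 0.82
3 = 3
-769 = -769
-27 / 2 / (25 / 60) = -32.40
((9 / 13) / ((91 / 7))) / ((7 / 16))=144 / 1183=0.12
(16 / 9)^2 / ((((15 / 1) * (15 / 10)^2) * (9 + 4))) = 1024 / 142155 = 0.01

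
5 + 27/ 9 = 8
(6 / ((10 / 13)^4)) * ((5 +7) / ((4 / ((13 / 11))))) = 3341637 / 55000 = 60.76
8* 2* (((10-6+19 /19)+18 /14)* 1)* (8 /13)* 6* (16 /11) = 49152 /91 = 540.13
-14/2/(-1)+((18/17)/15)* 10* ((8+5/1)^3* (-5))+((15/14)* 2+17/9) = -8292845/1071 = -7743.09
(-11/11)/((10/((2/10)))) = -1/50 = -0.02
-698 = -698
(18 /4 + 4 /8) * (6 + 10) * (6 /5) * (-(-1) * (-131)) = -12576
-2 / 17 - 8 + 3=-5.12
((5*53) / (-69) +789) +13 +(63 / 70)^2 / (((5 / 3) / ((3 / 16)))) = 440634301 / 552000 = 798.25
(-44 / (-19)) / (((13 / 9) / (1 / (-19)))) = -396 / 4693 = -0.08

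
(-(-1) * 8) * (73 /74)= 7.89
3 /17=0.18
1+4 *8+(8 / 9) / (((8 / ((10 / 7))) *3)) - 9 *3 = 1144 / 189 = 6.05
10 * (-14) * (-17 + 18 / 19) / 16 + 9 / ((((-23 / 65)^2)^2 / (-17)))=-204579764825 / 21267916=-9619.17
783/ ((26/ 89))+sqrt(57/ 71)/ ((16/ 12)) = 3*sqrt(4047)/ 284+69687/ 26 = 2680.94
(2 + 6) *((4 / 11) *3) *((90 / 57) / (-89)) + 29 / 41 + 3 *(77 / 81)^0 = 2709272 / 762641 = 3.55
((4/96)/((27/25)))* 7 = 175/648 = 0.27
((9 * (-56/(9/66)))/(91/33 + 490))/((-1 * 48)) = 363/2323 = 0.16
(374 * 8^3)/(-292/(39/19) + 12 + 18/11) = -41074176/27589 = -1488.79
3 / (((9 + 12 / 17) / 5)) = 17 / 11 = 1.55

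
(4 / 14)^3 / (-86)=-4 / 14749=-0.00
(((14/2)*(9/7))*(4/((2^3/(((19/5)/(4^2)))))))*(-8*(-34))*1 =2907/10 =290.70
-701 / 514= -1.36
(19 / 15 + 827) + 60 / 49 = 609676 / 735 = 829.49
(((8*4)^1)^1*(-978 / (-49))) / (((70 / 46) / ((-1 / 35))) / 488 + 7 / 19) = 2224686592 / 903119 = 2463.34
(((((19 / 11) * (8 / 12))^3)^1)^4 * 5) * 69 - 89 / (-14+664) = 677614427937723971782157 / 361376061573146741550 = 1875.09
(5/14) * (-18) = -45/7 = -6.43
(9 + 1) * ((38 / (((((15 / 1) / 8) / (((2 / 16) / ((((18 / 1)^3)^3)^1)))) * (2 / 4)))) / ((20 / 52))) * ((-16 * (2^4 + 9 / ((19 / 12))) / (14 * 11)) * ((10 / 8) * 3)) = -1339 / 238651021224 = -0.00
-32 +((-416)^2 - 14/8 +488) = 694041/4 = 173510.25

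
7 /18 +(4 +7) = 205 /18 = 11.39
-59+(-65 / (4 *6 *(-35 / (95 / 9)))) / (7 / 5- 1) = -172241 / 3024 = -56.96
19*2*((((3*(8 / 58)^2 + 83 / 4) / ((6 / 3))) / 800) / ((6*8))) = 265981 / 25835520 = 0.01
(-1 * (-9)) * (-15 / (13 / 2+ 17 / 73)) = -19710 / 983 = -20.05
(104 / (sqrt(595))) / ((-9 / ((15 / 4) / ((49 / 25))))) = -650 * sqrt(595) / 17493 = -0.91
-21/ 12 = -7/ 4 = -1.75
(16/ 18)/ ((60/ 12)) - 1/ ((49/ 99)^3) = -8.07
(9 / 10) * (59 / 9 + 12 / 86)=2591 / 430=6.03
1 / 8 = 0.12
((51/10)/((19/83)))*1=22.28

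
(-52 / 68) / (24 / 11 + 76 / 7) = -1001 / 17068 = -0.06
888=888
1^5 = 1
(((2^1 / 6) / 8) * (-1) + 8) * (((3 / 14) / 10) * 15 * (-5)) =-2865 / 224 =-12.79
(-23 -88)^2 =12321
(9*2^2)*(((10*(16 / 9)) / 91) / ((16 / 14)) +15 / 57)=3860 / 247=15.63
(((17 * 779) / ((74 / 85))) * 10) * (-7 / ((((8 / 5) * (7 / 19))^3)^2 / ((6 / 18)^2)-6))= 28961095174951953125 / 152920353559902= 189386.79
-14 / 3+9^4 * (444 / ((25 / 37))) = 323351974 / 75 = 4311359.65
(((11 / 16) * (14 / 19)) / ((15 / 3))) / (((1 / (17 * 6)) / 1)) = 10.33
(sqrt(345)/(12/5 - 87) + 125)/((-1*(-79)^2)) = -125/6241 + 5*sqrt(345)/2639943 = -0.02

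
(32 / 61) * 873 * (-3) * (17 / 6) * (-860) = 204212160 / 61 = 3347740.33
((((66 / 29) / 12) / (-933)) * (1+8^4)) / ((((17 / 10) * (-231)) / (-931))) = -160265 / 81171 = -1.97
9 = 9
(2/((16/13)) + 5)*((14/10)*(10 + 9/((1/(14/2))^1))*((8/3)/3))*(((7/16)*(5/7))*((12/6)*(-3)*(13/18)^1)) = -352079/432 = -815.00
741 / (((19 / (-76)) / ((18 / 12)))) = -4446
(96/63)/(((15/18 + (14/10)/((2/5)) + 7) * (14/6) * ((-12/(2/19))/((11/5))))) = -88/79135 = -0.00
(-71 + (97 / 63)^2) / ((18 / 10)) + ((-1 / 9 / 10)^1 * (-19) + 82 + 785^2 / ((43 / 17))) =3742746574883 / 15360030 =243667.92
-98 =-98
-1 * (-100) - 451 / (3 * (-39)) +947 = 122950 / 117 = 1050.85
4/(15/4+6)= 16/39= 0.41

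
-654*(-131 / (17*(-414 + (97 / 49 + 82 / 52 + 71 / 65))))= -12.31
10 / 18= 5 / 9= 0.56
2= 2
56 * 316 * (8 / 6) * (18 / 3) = 141568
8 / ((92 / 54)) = 108 / 23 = 4.70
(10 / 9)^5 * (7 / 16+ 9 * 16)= 14443750 / 59049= 244.61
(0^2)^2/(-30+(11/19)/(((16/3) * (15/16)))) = 0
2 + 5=7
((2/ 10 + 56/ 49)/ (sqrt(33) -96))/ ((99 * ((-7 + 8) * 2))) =-752/ 10606365 -47 * sqrt(33)/ 63638190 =-0.00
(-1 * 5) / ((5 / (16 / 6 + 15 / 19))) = -197 / 57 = -3.46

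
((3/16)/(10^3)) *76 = 57/4000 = 0.01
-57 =-57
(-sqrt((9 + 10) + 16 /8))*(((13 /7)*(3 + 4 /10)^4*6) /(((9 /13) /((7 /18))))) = -14115049*sqrt(21) /16875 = -3833.08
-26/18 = -13/9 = -1.44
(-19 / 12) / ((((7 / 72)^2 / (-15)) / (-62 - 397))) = -1153307.76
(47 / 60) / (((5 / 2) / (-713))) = -33511 / 150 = -223.41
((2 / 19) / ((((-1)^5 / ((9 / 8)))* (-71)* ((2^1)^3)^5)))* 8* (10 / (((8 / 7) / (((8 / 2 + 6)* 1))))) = 0.00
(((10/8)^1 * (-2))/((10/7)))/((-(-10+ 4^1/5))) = -35/184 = -0.19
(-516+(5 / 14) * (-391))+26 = -8815 / 14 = -629.64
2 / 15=0.13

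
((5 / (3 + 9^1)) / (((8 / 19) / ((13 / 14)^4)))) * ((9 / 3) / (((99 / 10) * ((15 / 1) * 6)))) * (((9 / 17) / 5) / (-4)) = -542659 / 8275728384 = -0.00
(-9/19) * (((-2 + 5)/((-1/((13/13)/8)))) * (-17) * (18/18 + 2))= -1377/152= -9.06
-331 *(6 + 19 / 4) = -14233 / 4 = -3558.25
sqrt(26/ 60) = sqrt(390)/ 30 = 0.66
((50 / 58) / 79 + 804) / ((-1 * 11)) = -1841989 / 25201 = -73.09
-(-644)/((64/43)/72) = 62307/2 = 31153.50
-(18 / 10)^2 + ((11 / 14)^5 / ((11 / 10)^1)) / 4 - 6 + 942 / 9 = 7703903111 / 80673600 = 95.49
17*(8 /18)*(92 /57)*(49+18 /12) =315928 /513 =615.84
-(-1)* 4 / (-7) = -4 / 7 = -0.57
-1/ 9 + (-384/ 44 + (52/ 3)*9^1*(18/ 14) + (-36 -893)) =-510926/ 693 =-737.27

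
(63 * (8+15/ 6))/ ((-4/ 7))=-9261/ 8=-1157.62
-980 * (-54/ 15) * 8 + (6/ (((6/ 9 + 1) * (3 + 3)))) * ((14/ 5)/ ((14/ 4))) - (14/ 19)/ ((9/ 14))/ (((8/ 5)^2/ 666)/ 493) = -451377601/ 3800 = -118783.58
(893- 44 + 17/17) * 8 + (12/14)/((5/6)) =238036/35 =6801.03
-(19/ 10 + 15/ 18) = -41/ 15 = -2.73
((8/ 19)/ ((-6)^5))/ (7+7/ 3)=-0.00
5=5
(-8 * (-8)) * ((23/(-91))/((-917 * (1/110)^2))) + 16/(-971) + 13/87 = 1505573935657/7049352219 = 213.58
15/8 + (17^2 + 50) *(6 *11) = 179007/8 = 22375.88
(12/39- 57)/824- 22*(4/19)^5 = -2066204899/26523972488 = -0.08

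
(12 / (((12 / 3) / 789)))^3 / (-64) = -13261564863 / 64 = -207211950.98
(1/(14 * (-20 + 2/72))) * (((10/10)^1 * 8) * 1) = -144/5033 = -0.03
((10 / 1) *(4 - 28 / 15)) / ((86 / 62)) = 1984 / 129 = 15.38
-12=-12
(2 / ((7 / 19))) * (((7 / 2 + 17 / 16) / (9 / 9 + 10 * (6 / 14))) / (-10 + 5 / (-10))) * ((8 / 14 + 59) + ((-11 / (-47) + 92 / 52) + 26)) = -519510559 / 13292916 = -39.08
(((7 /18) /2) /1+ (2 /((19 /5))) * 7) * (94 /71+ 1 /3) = 6.43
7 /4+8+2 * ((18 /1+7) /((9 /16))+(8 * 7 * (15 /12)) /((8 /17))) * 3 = 1168.92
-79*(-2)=158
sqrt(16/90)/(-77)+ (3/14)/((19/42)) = 9/19 -2 * sqrt(10)/1155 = 0.47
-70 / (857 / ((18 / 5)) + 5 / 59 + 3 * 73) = -0.15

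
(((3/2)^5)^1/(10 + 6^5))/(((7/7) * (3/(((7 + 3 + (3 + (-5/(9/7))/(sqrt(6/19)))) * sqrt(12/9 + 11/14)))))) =sqrt(3738) * (702 -35 * sqrt(114))/6976256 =0.00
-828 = -828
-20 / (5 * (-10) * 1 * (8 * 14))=1 / 280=0.00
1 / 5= 0.20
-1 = -1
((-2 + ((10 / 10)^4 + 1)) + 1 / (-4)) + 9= 35 / 4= 8.75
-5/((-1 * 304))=5/304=0.02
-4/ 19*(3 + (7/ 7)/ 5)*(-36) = 2304/ 95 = 24.25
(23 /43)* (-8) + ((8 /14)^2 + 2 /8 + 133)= 1089719 /8428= 129.30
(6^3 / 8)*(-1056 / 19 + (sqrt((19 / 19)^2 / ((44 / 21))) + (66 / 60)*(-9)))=-335907 / 190 + 27*sqrt(231) / 22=-1749.28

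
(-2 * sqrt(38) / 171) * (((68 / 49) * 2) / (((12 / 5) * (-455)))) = 68 * sqrt(38) / 2287467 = 0.00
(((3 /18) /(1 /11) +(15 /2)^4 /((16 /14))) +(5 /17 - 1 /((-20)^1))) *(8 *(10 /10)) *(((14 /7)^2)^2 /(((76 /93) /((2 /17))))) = 2803537607 /54910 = 51056.96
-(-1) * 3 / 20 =3 / 20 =0.15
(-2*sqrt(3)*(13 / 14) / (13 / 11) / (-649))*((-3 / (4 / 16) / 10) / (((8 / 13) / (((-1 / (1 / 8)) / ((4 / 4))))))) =78*sqrt(3) / 2065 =0.07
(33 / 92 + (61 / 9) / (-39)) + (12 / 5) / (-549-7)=4052969 / 22442940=0.18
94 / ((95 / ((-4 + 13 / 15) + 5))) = 2632 / 1425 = 1.85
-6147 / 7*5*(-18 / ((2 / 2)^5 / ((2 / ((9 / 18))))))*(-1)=-316131.43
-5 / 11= -0.45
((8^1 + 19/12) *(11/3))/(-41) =-1265/1476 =-0.86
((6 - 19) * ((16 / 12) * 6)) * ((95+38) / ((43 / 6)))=-82992 / 43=-1930.05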